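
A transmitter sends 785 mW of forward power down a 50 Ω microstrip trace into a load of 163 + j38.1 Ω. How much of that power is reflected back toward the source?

|Γ| = |(113 + j38.1)/(213 + j38.1)| = 0.551
|Γ|² = 0.304
P_refl = |Γ|²·P_inc = 238 mW, P_del = (1 − |Γ|²)·P_inc = 547 mW

P_reflected ≈ 238 mW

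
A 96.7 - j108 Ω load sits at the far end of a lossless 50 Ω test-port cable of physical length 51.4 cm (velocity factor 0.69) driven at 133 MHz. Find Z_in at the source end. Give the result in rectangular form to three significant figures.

Z_in ≈ 19.9 + j44.2 Ω

λ = v/f = 0.69·c / 133 MHz = 1.56 m
βl = 2π·l/λ = 2π × 0.33 = 119°
tan(βl) = tan(119°) = -1.81
Z_in = Z_0·(Z_L + jZ_0·tanβl)/(Z_0 + jZ_L·tanβl)
     = 50·(96.7 − j199)/(-146 − j175)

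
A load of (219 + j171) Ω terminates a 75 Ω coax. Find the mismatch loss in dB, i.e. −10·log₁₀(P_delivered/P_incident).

Γ = (144 + j171)/(294 + j171), |Γ| = 0.657
|Γ|² = 0.432, so P_del/P_inc = 1 − |Γ|² = 0.568
ML = −10·log₁₀(1 − |Γ|²)

mismatch loss ≈ 2.46 dB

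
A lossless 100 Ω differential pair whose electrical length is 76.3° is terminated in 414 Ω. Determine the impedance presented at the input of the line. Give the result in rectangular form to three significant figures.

Z_in ≈ 25.5 − j22.9 Ω

tan(βl) = tan(76.3°) = 4.1
Z_in = Z_0·(Z_L + jZ_0·tanβl)/(Z_0 + jZ_L·tanβl)
     = 100·(414 + j410)/(100 + j1700)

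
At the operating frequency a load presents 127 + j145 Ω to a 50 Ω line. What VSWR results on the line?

VSWR ≈ 6.08

Γ = (Z_L − Z_0)/(Z_L + Z_0) = (77 + j145)/(177 + j145)
|Γ| = 164/229 = 0.718
VSWR = (1 + |Γ|)/(1 − |Γ|) = 1.72/0.282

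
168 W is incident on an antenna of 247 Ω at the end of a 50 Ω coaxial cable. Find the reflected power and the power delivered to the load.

P_reflected ≈ 73.9 W; P_delivered ≈ 94.1 W

Γ = (247 − 50)/(247 + 50) = 0.663
|Γ|² = 0.44
P_refl = |Γ|²·P_inc = 73.9 W, P_del = (1 − |Γ|²)·P_inc = 94.1 W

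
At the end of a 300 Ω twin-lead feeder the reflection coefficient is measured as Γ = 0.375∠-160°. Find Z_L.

Z_L ≈ 140 − j41.7 Ω

Z_L = Z_0·(1 + Γ)/(1 − Γ) = 300·(0.648 − j0.128)/(1.35 + j0.128)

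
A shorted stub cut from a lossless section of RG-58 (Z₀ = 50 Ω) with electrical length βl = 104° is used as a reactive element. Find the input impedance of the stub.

tan(βl) = -4.01
For a shorted stub, Z_in = jZ_0·tan(βl)

Z_in ≈ −j201 Ω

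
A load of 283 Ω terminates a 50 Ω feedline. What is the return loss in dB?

RL ≈ 3.1 dB

Γ = (283 − 50)/(283 + 50) = 0.7
RL = −20·log₁₀|Γ| = −20·log₁₀(0.7)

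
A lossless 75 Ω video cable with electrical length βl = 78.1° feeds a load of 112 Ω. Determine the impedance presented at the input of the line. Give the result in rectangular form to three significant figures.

Z_in ≈ 51.4 − j8.55 Ω

tan(βl) = tan(78.1°) = 4.75
Z_in = Z_0·(Z_L + jZ_0·tanβl)/(Z_0 + jZ_L·tanβl)
     = 75·(112 + j356)/(75 + j531)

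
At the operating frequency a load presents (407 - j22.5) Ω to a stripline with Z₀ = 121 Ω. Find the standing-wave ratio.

VSWR ≈ 3.37

Γ = (Z_L − Z_0)/(Z_L + Z_0) = (286 − j22.5)/(528 − j22.5)
|Γ| = 287/528 = 0.543
VSWR = (1 + |Γ|)/(1 − |Γ|) = 1.54/0.457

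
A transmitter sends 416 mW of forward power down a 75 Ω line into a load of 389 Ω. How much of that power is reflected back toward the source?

P_reflected ≈ 191 mW

Γ = (389 − 75)/(389 + 75) = 0.677
|Γ|² = 0.458
P_refl = |Γ|²·P_inc = 191 mW, P_del = (1 − |Γ|²)·P_inc = 225 mW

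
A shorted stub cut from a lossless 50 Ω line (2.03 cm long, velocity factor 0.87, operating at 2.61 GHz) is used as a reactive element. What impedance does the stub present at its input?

Z_in ≈ +j164 Ω

λ = v/f = 0.87·c / 2.61 GHz = 0.1 m
βl = 2π·l/λ = 2π × 0.203 = 73.1°
tan(βl) = 3.29
For a shorted stub, Z_in = jZ_0·tan(βl)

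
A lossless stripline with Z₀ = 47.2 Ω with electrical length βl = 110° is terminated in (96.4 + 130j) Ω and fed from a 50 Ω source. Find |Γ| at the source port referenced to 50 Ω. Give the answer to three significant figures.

tan(βl) = -2.75
Z_in = Z_0·(Z_L + jZ_0·tanβl)/(Z_0 + jZ_L·tanβl) = 7.86 + j5.18 Ω
Γ_s = (Z_in − Z_s)/(Z_in + Z_s) = (-42.1 + j5.18)/(57.9 + j5.18), |Γ_s| = 0.731

|Γ| ≈ 0.731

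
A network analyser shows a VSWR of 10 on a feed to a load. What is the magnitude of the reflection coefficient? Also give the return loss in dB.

|Γ| = (S − 1)/(S + 1) = (10 − 1)/(10 + 1) = 9/11
RL = −20·log₁₀|Γ| = −20·log₁₀(0.818)

|Γ| ≈ 0.818; return loss ≈ 1.74 dB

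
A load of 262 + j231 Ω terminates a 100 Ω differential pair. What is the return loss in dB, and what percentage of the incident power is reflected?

RL ≈ 3.65 dB; 43.2% of incident power reflected

Γ = (162 + j231)/(362 + j231), |Γ| = 0.657
RL = −20·log₁₀(0.657) = 3.65 dB
P_refl/P_inc = |Γ|² = 0.432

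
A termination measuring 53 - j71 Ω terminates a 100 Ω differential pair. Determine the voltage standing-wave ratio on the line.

VSWR ≈ 3.04

Γ = (Z_L − Z_0)/(Z_L + Z_0) = (-47 − j71)/(153 − j71)
|Γ| = 85.1/169 = 0.505
VSWR = (1 + |Γ|)/(1 − |Γ|) = 1.5/0.495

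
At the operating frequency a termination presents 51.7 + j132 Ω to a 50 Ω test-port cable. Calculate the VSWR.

VSWR ≈ 8.63

Γ = (Z_L − Z_0)/(Z_L + Z_0) = (1.7 + j132)/(101.7 + j132)
|Γ| = 132/167 = 0.792
VSWR = (1 + |Γ|)/(1 − |Γ|) = 1.79/0.208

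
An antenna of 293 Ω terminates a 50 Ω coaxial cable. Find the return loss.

RL ≈ 2.99 dB

Γ = (293 − 50)/(293 + 50) = 0.708
RL = −20·log₁₀|Γ| = −20·log₁₀(0.708)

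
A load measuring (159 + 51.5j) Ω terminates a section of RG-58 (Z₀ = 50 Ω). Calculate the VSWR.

VSWR ≈ 3.55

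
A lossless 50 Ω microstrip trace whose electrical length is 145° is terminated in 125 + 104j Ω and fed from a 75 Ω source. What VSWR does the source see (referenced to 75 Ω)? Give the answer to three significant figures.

tan(βl) = -0.7
Z_in = Z_0·(Z_L + jZ_0·tanβl)/(Z_0 + jZ_L·tanβl) = 20.5 + j42.7 Ω
Γ_s = (Z_in − Z_s)/(Z_in + Z_s) = (-54.5 + j42.7)/(95.5 + j42.7), |Γ_s| = 0.662
VSWR = (1 + |Γ_s|)/(1 − |Γ_s|)

VSWR ≈ 4.92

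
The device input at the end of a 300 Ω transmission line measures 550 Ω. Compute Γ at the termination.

Γ = 0.294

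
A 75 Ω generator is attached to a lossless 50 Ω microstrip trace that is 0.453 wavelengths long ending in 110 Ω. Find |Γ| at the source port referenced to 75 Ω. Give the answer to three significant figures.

|Γ| ≈ 0.252

βl = 2π × 0.453 = 163°
tan(βl) = -0.304
Z_in = Z_0·(Z_L + jZ_0·tanβl)/(Z_0 + jZ_L·tanβl) = 83 + j40.3 Ω
Γ_s = (Z_in − Z_s)/(Z_in + Z_s) = (8 + j40.3)/(158 + j40.3), |Γ_s| = 0.252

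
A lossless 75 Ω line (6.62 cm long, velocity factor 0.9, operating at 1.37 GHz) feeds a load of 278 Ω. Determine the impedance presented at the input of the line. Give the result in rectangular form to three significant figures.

λ = v/f = 0.9·c / 1.37 GHz = 0.197 m
βl = 2π·l/λ = 2π × 0.336 = 121°
tan(βl) = tan(121°) = -1.67
Z_in = Z_0·(Z_L + jZ_0·tanβl)/(Z_0 + jZ_L·tanβl)
     = 75·(278 − j125)/(75 − j464)

Z_in ≈ 26.8 + j40.6 Ω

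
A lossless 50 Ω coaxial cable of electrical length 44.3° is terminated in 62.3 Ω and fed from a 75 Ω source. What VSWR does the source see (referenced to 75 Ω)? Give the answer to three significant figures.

tan(βl) = 0.976
Z_in = Z_0·(Z_L + jZ_0·tanβl)/(Z_0 + jZ_L·tanβl) = 49.1 − j10.9 Ω
Γ_s = (Z_in − Z_s)/(Z_in + Z_s) = (-25.9 − j10.9)/(124 − j10.9), |Γ_s| = 0.226
VSWR = (1 + |Γ_s|)/(1 − |Γ_s|)

VSWR ≈ 1.58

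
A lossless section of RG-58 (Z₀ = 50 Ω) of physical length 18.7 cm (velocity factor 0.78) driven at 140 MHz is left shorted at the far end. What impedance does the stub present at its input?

λ = v/f = 0.78·c / 140 MHz = 1.67 m
βl = 2π·l/λ = 2π × 0.112 = 40.3°
tan(βl) = 0.847
For a shorted stub, Z_in = jZ_0·tan(βl)

Z_in ≈ +j42.4 Ω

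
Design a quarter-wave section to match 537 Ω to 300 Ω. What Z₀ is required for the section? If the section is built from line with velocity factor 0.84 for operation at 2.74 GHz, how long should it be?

Z_qwt = √(Z_0·R_L) = √(300 × 537) = √161100
λ = 0.84·c/f = 0.092 m, so l = λ/4 = 0.023 m

Z_qwt ≈ 401 Ω; length ≈ 2.3 cm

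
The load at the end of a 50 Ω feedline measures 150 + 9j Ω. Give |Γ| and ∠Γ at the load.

Γ = (Z_L − Z_0)/(Z_L + Z_0) = (100 + j9)/(200 + j9)
|Γ| = 100/200 = 0.502

Γ ≈ 0.502 ∠ 2.57°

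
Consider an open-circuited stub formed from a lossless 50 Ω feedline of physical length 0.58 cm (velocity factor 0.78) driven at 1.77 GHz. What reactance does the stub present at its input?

X_in ≈ -177 Ω (capacitive)

λ = v/f = 0.78·c / 1.77 GHz = 0.132 m
βl = 2π·l/λ = 2π × 0.0439 = 15.8°
tan(βl) = 0.283
For an open-circuited stub, Z_in = −jZ_0·cot(βl) = −jZ_0/tan(βl)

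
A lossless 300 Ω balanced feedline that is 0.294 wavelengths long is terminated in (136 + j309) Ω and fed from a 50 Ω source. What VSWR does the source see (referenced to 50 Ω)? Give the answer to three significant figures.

βl = 2π × 0.294 = 106°
tan(βl) = -3.52
Z_in = Z_0·(Z_L + jZ_0·tanβl)/(Z_0 + jZ_L·tanβl) = 76.1 − j135 Ω
Γ_s = (Z_in − Z_s)/(Z_in + Z_s) = (26.1 − j135)/(126 − j135), |Γ_s| = 0.745
VSWR = (1 + |Γ_s|)/(1 − |Γ_s|)

VSWR ≈ 6.85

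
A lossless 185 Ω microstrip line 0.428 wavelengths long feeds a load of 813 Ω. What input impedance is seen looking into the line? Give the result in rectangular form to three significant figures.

βl = 2π × 0.428 = 154°
tan(βl) = tan(154°) = -0.486
Z_in = Z_0·(Z_L + jZ_0·tanβl)/(Z_0 + jZ_L·tanβl)
     = 185·(813 − j89.9)/(185 − j395)

Z_in ≈ 181 + j296 Ω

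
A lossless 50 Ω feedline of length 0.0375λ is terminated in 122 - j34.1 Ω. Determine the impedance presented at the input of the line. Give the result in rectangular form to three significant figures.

Z_in ≈ 76 − j57.3 Ω

βl = 2π × 0.0375 = 13.5°
tan(βl) = tan(13.5°) = 0.24
Z_in = Z_0·(Z_L + jZ_0·tanβl)/(Z_0 + jZ_L·tanβl)
     = 50·(122 − j22.1)/(58.2 + j29.3)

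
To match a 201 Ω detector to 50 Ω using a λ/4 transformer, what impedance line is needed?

Z_qwt ≈ 100 Ω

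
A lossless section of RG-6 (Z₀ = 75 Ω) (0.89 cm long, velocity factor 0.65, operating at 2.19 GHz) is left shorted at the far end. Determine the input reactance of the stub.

X_in ≈ 54.5 Ω (inductive)

λ = v/f = 0.65·c / 2.19 GHz = 0.089 m
βl = 2π·l/λ = 2π × 0.1 = 36°
tan(βl) = 0.726
For a shorted stub, Z_in = jZ_0·tan(βl)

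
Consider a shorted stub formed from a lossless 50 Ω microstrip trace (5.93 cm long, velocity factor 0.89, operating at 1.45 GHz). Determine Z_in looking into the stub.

Z_in ≈ −j103 Ω

λ = v/f = 0.89·c / 1.45 GHz = 0.184 m
βl = 2π·l/λ = 2π × 0.322 = 116°
tan(βl) = -2.06
For a shorted stub, Z_in = jZ_0·tan(βl)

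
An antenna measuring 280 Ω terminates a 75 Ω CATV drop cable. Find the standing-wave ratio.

VSWR ≈ 3.73

Γ = (280 − 75)/(280 + 75) = 0.577
VSWR = (1 + 0.577)/(1 − 0.577)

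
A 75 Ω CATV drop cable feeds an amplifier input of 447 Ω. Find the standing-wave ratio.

VSWR ≈ 5.96

Γ = (447 − 75)/(447 + 75) = 0.713
VSWR = (1 + 0.713)/(1 − 0.713)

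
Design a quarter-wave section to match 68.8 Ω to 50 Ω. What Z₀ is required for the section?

Z_qwt ≈ 58.7 Ω

Z_qwt = √(Z_0·R_L) = √(50 × 68.8) = √3440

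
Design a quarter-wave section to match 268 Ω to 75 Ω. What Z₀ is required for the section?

Z_qwt ≈ 142 Ω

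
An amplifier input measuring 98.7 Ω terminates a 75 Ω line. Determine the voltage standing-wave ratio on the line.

VSWR ≈ 1.32

For a purely resistive load, VSWR = R_L/Z_0 or Z_0/R_L (whichever > 1) = 98.7/75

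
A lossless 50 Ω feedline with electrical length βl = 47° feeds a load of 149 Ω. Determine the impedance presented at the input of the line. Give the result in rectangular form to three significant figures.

Z_in ≈ 28.6 − j37.7 Ω

tan(βl) = tan(47°) = 1.07
Z_in = Z_0·(Z_L + jZ_0·tanβl)/(Z_0 + jZ_L·tanβl)
     = 50·(149 + j53.6)/(50 + j160)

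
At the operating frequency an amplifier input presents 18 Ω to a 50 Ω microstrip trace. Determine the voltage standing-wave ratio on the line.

VSWR ≈ 2.78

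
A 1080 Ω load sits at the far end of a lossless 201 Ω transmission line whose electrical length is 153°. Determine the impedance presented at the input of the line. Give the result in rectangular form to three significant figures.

Z_in ≈ 160 + j336 Ω

tan(βl) = tan(153°) = -0.51
Z_in = Z_0·(Z_L + jZ_0·tanβl)/(Z_0 + jZ_L·tanβl)
     = 201·(1080 − j102)/(201 − j550)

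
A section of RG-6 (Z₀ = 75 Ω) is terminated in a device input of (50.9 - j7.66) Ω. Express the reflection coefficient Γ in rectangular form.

Γ = (Z_L − Z_0)/(Z_L + Z_0) = (-24.1 − j7.66)/(125.9 − j7.66)

Γ ≈ -0.187 − j0.0722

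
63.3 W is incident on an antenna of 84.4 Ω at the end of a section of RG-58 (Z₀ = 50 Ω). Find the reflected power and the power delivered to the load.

Γ = (84.4 − 50)/(84.4 + 50) = 0.256
|Γ|² = 0.0655
P_refl = |Γ|²·P_inc = 4.15 W, P_del = (1 − |Γ|²)·P_inc = 59.2 W

P_reflected ≈ 4.15 W; P_delivered ≈ 59.2 W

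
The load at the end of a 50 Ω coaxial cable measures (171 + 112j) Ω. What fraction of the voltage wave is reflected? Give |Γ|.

|Γ| ≈ 0.665

Γ = (Z_L − Z_0)/(Z_L + Z_0) = (121 + j112)/(221 + j112)
|Γ| = 165/248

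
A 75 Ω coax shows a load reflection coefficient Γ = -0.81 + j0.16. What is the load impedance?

Z_L ≈ 7.23 + j7.27 Ω

Z_L = Z_0·(1 + Γ)/(1 − Γ) = 75·(0.19 + j0.16)/(1.81 − j0.16)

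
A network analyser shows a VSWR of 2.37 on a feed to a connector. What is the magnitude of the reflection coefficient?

|Γ| ≈ 0.407

|Γ| = (S − 1)/(S + 1) = (2.37 − 1)/(2.37 + 1) = 1.37/3.37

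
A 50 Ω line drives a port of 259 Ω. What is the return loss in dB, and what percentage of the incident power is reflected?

RL ≈ 3.4 dB; 45.7% of incident power reflected

Γ = (259 − 50)/(259 + 50) = 0.676
RL = −20·log₁₀(0.676) = 3.4 dB
P_refl/P_inc = |Γ|² = 0.457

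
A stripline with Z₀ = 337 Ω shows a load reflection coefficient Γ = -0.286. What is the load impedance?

Z_L = Z_0·(1 + Γ)/(1 − Γ) = 337·(0.714)/(1.29)

Z_L ≈ 187 Ω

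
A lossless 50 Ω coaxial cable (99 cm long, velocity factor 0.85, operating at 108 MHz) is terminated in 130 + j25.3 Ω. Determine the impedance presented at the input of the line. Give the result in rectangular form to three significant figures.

λ = v/f = 0.85·c / 108 MHz = 2.36 m
βl = 2π·l/λ = 2π × 0.419 = 151°
tan(βl) = tan(151°) = -0.556
Z_in = Z_0·(Z_L + jZ_0·tanβl)/(Z_0 + jZ_L·tanβl)
     = 50·(130 − j2.48)/(64.1 − j72.2)

Z_in ≈ 45.6 + j49.5 Ω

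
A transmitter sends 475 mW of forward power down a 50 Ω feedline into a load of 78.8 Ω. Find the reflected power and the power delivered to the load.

Γ = (78.8 − 50)/(78.8 + 50) = 0.224
|Γ|² = 0.05
P_refl = |Γ|²·P_inc = 23.7 mW, P_del = (1 − |Γ|²)·P_inc = 451 mW

P_reflected ≈ 23.7 mW; P_delivered ≈ 451 mW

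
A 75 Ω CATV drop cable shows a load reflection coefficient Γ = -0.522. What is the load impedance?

Z_L = Z_0·(1 + Γ)/(1 − Γ) = 75·(0.478)/(1.52)

Z_L ≈ 23.6 Ω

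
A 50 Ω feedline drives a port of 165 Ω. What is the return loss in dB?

RL ≈ 5.43 dB

Γ = (165 − 50)/(165 + 50) = 0.535
RL = −20·log₁₀|Γ| = −20·log₁₀(0.535)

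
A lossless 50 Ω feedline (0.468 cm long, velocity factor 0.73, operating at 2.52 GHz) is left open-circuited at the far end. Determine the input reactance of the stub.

X_in ≈ -142 Ω (capacitive)

λ = v/f = 0.73·c / 2.52 GHz = 0.0869 m
βl = 2π·l/λ = 2π × 0.0539 = 19.4°
tan(βl) = 0.352
For an open-circuited stub, Z_in = −jZ_0·cot(βl) = −jZ_0/tan(βl)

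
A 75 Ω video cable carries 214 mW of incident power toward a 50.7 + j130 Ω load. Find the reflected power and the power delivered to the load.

|Γ| = |(-24.3 + j130)/(125.7 + j130)| = 0.731
|Γ|² = 0.535
P_refl = |Γ|²·P_inc = 114 mW, P_del = (1 − |Γ|²)·P_inc = 99.5 mW

P_reflected ≈ 114 mW; P_delivered ≈ 99.5 mW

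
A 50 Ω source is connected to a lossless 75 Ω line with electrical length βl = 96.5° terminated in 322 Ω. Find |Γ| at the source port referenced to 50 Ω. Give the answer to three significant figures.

|Γ| ≈ 0.489

tan(βl) = -8.78
Z_in = Z_0·(Z_L + jZ_0·tanβl)/(Z_0 + jZ_L·tanβl) = 17.7 + j8.08 Ω
Γ_s = (Z_in − Z_s)/(Z_in + Z_s) = (-32.3 + j8.08)/(67.7 + j8.08), |Γ_s| = 0.489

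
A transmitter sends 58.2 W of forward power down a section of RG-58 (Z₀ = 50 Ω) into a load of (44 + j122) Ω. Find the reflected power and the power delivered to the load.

|Γ| = |(-6 + j122)/(94 + j122)| = 0.793
|Γ|² = 0.629
P_refl = |Γ|²·P_inc = 36.6 W, P_del = (1 − |Γ|²)·P_inc = 21.6 W

P_reflected ≈ 36.6 W; P_delivered ≈ 21.6 W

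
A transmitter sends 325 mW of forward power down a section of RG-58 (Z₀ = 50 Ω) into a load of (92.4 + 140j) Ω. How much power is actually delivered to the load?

P_delivered ≈ 151 mW

|Γ| = |(42.4 + j140)/(142.4 + j140)| = 0.733
|Γ|² = 0.537
P_refl = |Γ|²·P_inc = 174 mW, P_del = (1 − |Γ|²)·P_inc = 151 mW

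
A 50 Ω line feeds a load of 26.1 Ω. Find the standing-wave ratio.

VSWR ≈ 1.92

Γ = (26.1 − 50)/(26.1 + 50) = -0.314
VSWR = (1 + 0.314)/(1 − 0.314)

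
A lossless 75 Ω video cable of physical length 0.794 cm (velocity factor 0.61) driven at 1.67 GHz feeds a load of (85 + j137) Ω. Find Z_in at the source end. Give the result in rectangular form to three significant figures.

λ = v/f = 0.61·c / 1.67 GHz = 0.11 m
βl = 2π·l/λ = 2π × 0.0725 = 26.1°
tan(βl) = tan(26.1°) = 0.49
Z_in = Z_0·(Z_L + jZ_0·tanβl)/(Z_0 + jZ_L·tanβl)
     = 75·(85 + j174)/(7.93 + j41.6)

Z_in ≈ 330 − j90.3 Ω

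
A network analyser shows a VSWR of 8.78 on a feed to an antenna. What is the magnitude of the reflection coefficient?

|Γ| = (S − 1)/(S + 1) = (8.78 − 1)/(8.78 + 1) = 7.78/9.78

|Γ| ≈ 0.796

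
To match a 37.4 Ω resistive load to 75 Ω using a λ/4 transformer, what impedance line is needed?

Z_qwt = √(Z_0·R_L) = √(75 × 37.4) = √2805

Z_qwt ≈ 53 Ω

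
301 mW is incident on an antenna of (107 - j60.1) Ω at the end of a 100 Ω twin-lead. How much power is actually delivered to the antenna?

P_delivered ≈ 277 mW

|Γ| = |(7 − j60.1)/(207 − j60.1)| = 0.281
|Γ|² = 0.0788
P_refl = |Γ|²·P_inc = 23.7 mW, P_del = (1 − |Γ|²)·P_inc = 277 mW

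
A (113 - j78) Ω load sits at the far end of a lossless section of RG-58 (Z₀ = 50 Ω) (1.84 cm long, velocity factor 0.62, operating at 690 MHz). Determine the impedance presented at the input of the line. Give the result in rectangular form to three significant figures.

Z_in ≈ 34.1 − j52.8 Ω

λ = v/f = 0.62·c / 690 MHz = 0.27 m
βl = 2π·l/λ = 2π × 0.0683 = 24.6°
tan(βl) = tan(24.6°) = 0.457
Z_in = Z_0·(Z_L + jZ_0·tanβl)/(Z_0 + jZ_L·tanβl)
     = 50·(113 − j55.1)/(85.7 + j51.7)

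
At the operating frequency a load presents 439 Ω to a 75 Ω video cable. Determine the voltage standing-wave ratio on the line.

VSWR ≈ 5.85

Γ = (439 − 75)/(439 + 75) = 0.708
VSWR = (1 + 0.708)/(1 − 0.708)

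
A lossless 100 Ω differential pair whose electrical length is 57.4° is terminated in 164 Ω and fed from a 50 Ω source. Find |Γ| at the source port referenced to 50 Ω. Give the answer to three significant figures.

tan(βl) = 1.56
Z_in = Z_0·(Z_L + jZ_0·tanβl)/(Z_0 + jZ_L·tanβl) = 74.6 − j34.9 Ω
Γ_s = (Z_in − Z_s)/(Z_in + Z_s) = (24.6 − j34.9)/(125 − j34.9), |Γ_s| = 0.33

|Γ| ≈ 0.33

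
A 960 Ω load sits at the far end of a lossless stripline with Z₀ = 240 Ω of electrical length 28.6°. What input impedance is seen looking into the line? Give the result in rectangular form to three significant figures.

Z_in ≈ 216 − j341 Ω

tan(βl) = tan(28.6°) = 0.545
Z_in = Z_0·(Z_L + jZ_0·tanβl)/(Z_0 + jZ_L·tanβl)
     = 240·(960 + j131)/(240 + j523)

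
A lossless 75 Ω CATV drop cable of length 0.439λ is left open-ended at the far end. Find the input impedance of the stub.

Z_in ≈ +j186 Ω

βl = 2π × 0.439 = 158°
tan(βl) = -0.403
For an open-ended stub, Z_in = −jZ_0·cot(βl) = −jZ_0/tan(βl)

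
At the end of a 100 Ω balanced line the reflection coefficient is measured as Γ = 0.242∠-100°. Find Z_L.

Z_L ≈ 82.4 − j41.7 Ω

Z_L = Z_0·(1 + Γ)/(1 − Γ) = 100·(0.958 − j0.238)/(1.04 + j0.238)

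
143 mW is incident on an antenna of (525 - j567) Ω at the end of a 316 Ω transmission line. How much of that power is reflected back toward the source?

|Γ| = |(209 − j567)/(841 − j567)| = 0.596
|Γ|² = 0.355
P_refl = |Γ|²·P_inc = 50.8 mW, P_del = (1 − |Γ|²)·P_inc = 92.2 mW

P_reflected ≈ 50.8 mW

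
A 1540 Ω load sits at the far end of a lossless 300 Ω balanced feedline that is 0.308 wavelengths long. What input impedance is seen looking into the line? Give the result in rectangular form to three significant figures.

Z_in ≈ 66.6 + j109 Ω

βl = 2π × 0.308 = 111°
tan(βl) = tan(111°) = -2.62
Z_in = Z_0·(Z_L + jZ_0·tanβl)/(Z_0 + jZ_L·tanβl)
     = 300·(1540 − j786)/(300 − j4040)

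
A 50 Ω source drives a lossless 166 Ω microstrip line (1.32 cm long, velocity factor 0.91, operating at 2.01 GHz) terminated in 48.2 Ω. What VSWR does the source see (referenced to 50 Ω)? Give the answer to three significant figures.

VSWR ≈ 4.93

λ = v/f = 0.91·c / 2.01 GHz = 0.136 m
βl = 2π·l/λ = 2π × 0.0972 = 35°
tan(βl) = 0.7
Z_in = Z_0·(Z_L + jZ_0·tanβl)/(Z_0 + jZ_L·tanβl) = 69 + j102 Ω
Γ_s = (Z_in − Z_s)/(Z_in + Z_s) = (19 + j102)/(119 + j102), |Γ_s| = 0.663
VSWR = (1 + |Γ_s|)/(1 − |Γ_s|)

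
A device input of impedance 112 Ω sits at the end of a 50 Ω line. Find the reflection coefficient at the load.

Γ = 0.383

Γ = (Z_L − Z_0)/(Z_L + Z_0) = (112 − 50)/(112 + 50) = 62/162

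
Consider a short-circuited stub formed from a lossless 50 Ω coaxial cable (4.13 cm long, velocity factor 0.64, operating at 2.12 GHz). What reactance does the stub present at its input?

λ = v/f = 0.64·c / 2.12 GHz = 0.0906 m
βl = 2π·l/λ = 2π × 0.456 = 164°
tan(βl) = -0.284
For a short-circuited stub, Z_in = jZ_0·tan(βl)

X_in ≈ -14.2 Ω (capacitive)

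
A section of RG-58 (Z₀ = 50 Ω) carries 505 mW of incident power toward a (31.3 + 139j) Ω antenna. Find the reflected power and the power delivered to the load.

|Γ| = |(-18.7 + j139)/(81.3 + j139)| = 0.871
|Γ|² = 0.759
P_refl = |Γ|²·P_inc = 383 mW, P_del = (1 − |Γ|²)·P_inc = 122 mW

P_reflected ≈ 383 mW; P_delivered ≈ 122 mW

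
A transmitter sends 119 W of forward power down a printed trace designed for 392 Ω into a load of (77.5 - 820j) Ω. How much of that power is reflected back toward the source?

P_reflected ≈ 103 W

|Γ| = |(-314.5 − j820)/(469.5 − j820)| = 0.929
|Γ|² = 0.864
P_refl = |Γ|²·P_inc = 103 W, P_del = (1 − |Γ|²)·P_inc = 16.2 W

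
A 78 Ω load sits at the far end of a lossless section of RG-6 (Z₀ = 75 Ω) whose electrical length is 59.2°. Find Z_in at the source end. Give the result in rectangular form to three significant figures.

Z_in ≈ 73.6 − j2.54 Ω

tan(βl) = tan(59.2°) = 1.68
Z_in = Z_0·(Z_L + jZ_0·tanβl)/(Z_0 + jZ_L·tanβl)
     = 75·(78 + j126)/(75 + j131)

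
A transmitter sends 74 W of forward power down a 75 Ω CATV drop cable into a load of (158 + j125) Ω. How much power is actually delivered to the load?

P_delivered ≈ 50.2 W

|Γ| = |(83 + j125)/(233 + j125)| = 0.567
|Γ|² = 0.322
P_refl = |Γ|²·P_inc = 23.8 W, P_del = (1 − |Γ|²)·P_inc = 50.2 W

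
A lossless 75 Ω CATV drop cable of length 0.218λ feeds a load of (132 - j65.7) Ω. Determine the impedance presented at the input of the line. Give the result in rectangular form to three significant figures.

Z_in ≈ 32.2 + j4.5 Ω

βl = 2π × 0.218 = 78.5°
tan(βl) = tan(78.5°) = 4.91
Z_in = Z_0·(Z_L + jZ_0·tanβl)/(Z_0 + jZ_L·tanβl)
     = 75·(132 + j302)/(397 + j648)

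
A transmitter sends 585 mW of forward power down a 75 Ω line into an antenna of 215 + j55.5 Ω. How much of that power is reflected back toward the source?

P_reflected ≈ 152 mW

|Γ| = |(140 + j55.5)/(290 + j55.5)| = 0.51
|Γ|² = 0.26
P_refl = |Γ|²·P_inc = 152 mW, P_del = (1 − |Γ|²)·P_inc = 433 mW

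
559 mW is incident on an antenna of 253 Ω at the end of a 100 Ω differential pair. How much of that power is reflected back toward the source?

Γ = (253 − 100)/(253 + 100) = 0.433
|Γ|² = 0.188
P_refl = |Γ|²·P_inc = 105 mW, P_del = (1 − |Γ|²)·P_inc = 454 mW

P_reflected ≈ 105 mW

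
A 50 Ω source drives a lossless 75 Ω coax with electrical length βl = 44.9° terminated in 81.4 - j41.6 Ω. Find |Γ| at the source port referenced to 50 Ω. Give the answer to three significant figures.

|Γ| ≈ 0.117

tan(βl) = 0.997
Z_in = Z_0·(Z_L + jZ_0·tanβl)/(Z_0 + jZ_L·tanβl) = 45.3 − j10.2 Ω
Γ_s = (Z_in − Z_s)/(Z_in + Z_s) = (-4.69 − j10.2)/(95.3 − j10.2), |Γ_s| = 0.117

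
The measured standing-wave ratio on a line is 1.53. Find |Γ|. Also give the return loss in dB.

|Γ| = (S − 1)/(S + 1) = (1.53 − 1)/(1.53 + 1) = 0.53/2.53
RL = −20·log₁₀|Γ| = −20·log₁₀(0.209)

|Γ| ≈ 0.209; return loss ≈ 13.6 dB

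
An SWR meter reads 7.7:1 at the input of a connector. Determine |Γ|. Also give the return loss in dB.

|Γ| ≈ 0.77; return loss ≈ 2.27 dB

|Γ| = (S − 1)/(S + 1) = (7.7 − 1)/(7.7 + 1) = 6.7/8.7
RL = −20·log₁₀|Γ| = −20·log₁₀(0.77)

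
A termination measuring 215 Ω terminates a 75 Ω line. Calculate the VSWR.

For a purely resistive load, VSWR = R_L/Z_0 or Z_0/R_L (whichever > 1) = 215/75

VSWR ≈ 2.87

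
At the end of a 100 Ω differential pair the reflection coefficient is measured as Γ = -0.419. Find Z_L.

Z_L ≈ 40.9 Ω

Z_L = Z_0·(1 + Γ)/(1 − Γ) = 100·(0.581)/(1.42)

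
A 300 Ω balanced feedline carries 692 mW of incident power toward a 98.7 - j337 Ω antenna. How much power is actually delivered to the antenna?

P_delivered ≈ 301 mW

|Γ| = |(-201.3 − j337)/(398.7 − j337)| = 0.752
|Γ|² = 0.565
P_refl = |Γ|²·P_inc = 391 mW, P_del = (1 − |Γ|²)·P_inc = 301 mW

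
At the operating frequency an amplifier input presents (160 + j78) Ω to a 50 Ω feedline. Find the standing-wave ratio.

Γ = (Z_L − Z_0)/(Z_L + Z_0) = (110 + j78)/(210 + j78)
|Γ| = 135/224 = 0.602
VSWR = (1 + |Γ|)/(1 − |Γ|) = 1.6/0.398

VSWR ≈ 4.02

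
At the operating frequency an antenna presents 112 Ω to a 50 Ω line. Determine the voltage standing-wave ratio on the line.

Γ = (112 − 50)/(112 + 50) = 0.383
VSWR = (1 + 0.383)/(1 − 0.383)

VSWR ≈ 2.24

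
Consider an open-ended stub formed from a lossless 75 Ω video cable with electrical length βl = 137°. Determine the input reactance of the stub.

tan(βl) = -0.933
For an open-ended stub, Z_in = −jZ_0·cot(βl) = −jZ_0/tan(βl)

X_in ≈ 80.4 Ω (inductive)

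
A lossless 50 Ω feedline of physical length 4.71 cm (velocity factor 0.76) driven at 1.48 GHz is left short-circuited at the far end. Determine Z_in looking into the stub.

λ = v/f = 0.76·c / 1.48 GHz = 0.154 m
βl = 2π·l/λ = 2π × 0.306 = 110°
tan(βl) = -2.74
For a short-circuited stub, Z_in = jZ_0·tan(βl)

Z_in ≈ −j137 Ω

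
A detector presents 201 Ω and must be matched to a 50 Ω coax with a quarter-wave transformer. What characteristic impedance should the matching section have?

Z_qwt ≈ 100 Ω

Z_qwt = √(Z_0·R_L) = √(50 × 201) = √10050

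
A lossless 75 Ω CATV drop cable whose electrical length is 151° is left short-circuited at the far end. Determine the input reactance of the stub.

tan(βl) = -0.554
For a short-circuited stub, Z_in = jZ_0·tan(βl)

X_in ≈ -41.6 Ω (capacitive)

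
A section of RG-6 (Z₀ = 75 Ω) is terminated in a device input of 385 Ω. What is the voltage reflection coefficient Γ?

Γ = (Z_L − Z_0)/(Z_L + Z_0) = (385 − 75)/(385 + 75) = 310/460

Γ = 0.674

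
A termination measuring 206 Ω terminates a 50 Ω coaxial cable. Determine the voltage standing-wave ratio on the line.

VSWR ≈ 4.12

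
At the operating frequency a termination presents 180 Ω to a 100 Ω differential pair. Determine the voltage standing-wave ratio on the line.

VSWR ≈ 1.8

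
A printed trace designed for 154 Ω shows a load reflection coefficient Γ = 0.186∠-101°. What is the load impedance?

Z_L ≈ 134 − j50.9 Ω

Z_L = Z_0·(1 + Γ)/(1 − Γ) = 154·(0.965 − j0.183)/(1.04 + j0.183)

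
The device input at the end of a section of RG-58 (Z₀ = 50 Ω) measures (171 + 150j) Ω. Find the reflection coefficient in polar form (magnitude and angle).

Γ = (Z_L − Z_0)/(Z_L + Z_0) = (121 + j150)/(221 + j150)
|Γ| = 193/267 = 0.722

Γ ≈ 0.722 ∠ 16.9°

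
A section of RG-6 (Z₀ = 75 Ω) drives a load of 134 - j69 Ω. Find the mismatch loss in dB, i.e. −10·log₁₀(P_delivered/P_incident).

Γ = (59 − j69)/(209 − j69), |Γ| = 0.412
|Γ|² = 0.17, so P_del/P_inc = 1 − |Γ|² = 0.83
ML = −10·log₁₀(1 − |Γ|²)

mismatch loss ≈ 0.81 dB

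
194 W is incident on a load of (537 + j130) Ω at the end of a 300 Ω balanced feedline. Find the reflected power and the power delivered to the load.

P_reflected ≈ 19.8 W; P_delivered ≈ 174 W

|Γ| = |(237 + j130)/(837 + j130)| = 0.319
|Γ|² = 0.102
P_refl = |Γ|²·P_inc = 19.8 W, P_del = (1 − |Γ|²)·P_inc = 174 W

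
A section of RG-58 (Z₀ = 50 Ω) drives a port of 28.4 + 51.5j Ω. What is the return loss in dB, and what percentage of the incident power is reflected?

RL ≈ 4.5 dB; 35.4% of incident power reflected

Γ = (-21.6 + j51.5)/(78.4 + j51.5), |Γ| = 0.595
RL = −20·log₁₀(0.595) = 4.5 dB
P_refl/P_inc = |Γ|² = 0.354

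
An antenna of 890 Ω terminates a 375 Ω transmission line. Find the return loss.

Γ = (890 − 375)/(890 + 375) = 0.407
RL = −20·log₁₀|Γ| = −20·log₁₀(0.407)

RL ≈ 7.81 dB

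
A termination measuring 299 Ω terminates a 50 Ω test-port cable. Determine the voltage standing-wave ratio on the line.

VSWR ≈ 5.98

For a purely resistive load, VSWR = R_L/Z_0 or Z_0/R_L (whichever > 1) = 299/50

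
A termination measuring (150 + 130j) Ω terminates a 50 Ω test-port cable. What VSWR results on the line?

Γ = (Z_L − Z_0)/(Z_L + Z_0) = (100 + j130)/(200 + j130)
|Γ| = 164/239 = 0.688
VSWR = (1 + |Γ|)/(1 − |Γ|) = 1.69/0.312

VSWR ≈ 5.4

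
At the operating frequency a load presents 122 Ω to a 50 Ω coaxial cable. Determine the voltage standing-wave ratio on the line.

Γ = (122 − 50)/(122 + 50) = 0.419
VSWR = (1 + 0.419)/(1 − 0.419)

VSWR ≈ 2.44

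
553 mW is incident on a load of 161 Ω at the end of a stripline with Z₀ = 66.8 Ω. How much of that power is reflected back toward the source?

Γ = (161 − 66.8)/(161 + 66.8) = 0.414
|Γ|² = 0.171
P_refl = |Γ|²·P_inc = 94.6 mW, P_del = (1 − |Γ|²)·P_inc = 458 mW

P_reflected ≈ 94.6 mW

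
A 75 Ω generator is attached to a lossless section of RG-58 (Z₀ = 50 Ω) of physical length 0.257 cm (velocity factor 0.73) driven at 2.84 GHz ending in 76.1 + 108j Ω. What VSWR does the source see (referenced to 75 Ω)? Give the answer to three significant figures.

VSWR ≈ 3.41

λ = v/f = 0.73·c / 2.84 GHz = 0.0771 m
βl = 2π·l/λ = 2π × 0.0333 = 12°
tan(βl) = 0.213
Z_in = Z_0·(Z_L + jZ_0·tanβl)/(Z_0 + jZ_L·tanβl) = 200 + j99.6 Ω
Γ_s = (Z_in − Z_s)/(Z_in + Z_s) = (125 + j99.6)/(275 + j99.6), |Γ_s| = 0.547
VSWR = (1 + |Γ_s|)/(1 − |Γ_s|)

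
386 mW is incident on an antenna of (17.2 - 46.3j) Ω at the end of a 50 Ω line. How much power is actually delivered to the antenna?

P_delivered ≈ 199 mW

|Γ| = |(-32.8 − j46.3)/(67.2 − j46.3)| = 0.695
|Γ|² = 0.483
P_refl = |Γ|²·P_inc = 187 mW, P_del = (1 − |Γ|²)·P_inc = 199 mW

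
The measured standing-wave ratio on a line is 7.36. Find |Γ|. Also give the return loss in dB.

|Γ| ≈ 0.761; return loss ≈ 2.37 dB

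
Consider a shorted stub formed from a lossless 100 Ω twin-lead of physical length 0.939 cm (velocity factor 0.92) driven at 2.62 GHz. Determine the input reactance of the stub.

X_in ≈ 62.7 Ω (inductive)

λ = v/f = 0.92·c / 2.62 GHz = 0.105 m
βl = 2π·l/λ = 2π × 0.0891 = 32.1°
tan(βl) = 0.627
For a shorted stub, Z_in = jZ_0·tan(βl)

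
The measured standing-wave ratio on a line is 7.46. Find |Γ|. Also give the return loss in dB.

|Γ| ≈ 0.764; return loss ≈ 2.34 dB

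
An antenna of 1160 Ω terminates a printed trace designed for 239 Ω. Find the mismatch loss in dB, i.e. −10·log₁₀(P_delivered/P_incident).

Γ = (1160 − 239)/(1160 + 239) = 0.658
|Γ|² = 0.433, so P_del/P_inc = 1 − |Γ|² = 0.567
ML = −10·log₁₀(1 − |Γ|²)

mismatch loss ≈ 2.47 dB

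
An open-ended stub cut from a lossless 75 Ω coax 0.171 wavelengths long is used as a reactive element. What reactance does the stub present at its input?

βl = 2π × 0.171 = 61.6°
tan(βl) = 1.85
For an open-ended stub, Z_in = −jZ_0·cot(βl) = −jZ_0/tan(βl)

X_in ≈ -40.6 Ω (capacitive)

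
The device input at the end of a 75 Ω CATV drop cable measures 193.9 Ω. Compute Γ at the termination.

Γ = 0.442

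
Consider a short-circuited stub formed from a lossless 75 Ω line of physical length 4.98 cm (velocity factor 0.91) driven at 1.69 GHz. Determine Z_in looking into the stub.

λ = v/f = 0.91·c / 1.69 GHz = 0.162 m
βl = 2π·l/λ = 2π × 0.308 = 111°
tan(βl) = -2.61
For a short-circuited stub, Z_in = jZ_0·tan(βl)

Z_in ≈ −j196 Ω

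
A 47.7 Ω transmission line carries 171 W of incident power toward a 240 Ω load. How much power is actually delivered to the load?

Γ = (240 − 47.7)/(240 + 47.7) = 0.668
|Γ|² = 0.447
P_refl = |Γ|²·P_inc = 76.4 W, P_del = (1 − |Γ|²)·P_inc = 94.6 W

P_delivered ≈ 94.6 W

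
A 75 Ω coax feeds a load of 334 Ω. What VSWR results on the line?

VSWR ≈ 4.45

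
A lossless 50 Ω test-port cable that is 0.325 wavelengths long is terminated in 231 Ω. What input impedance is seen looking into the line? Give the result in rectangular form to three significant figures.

βl = 2π × 0.325 = 117°
tan(βl) = tan(117°) = -1.96
Z_in = Z_0·(Z_L + jZ_0·tanβl)/(Z_0 + jZ_L·tanβl)
     = 50·(231 − j98.1)/(50 − j453)

Z_in ≈ 13.5 + j24 Ω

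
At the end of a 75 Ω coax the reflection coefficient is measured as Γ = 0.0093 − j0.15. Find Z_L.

Z_L = Z_0·(1 + Γ)/(1 − Γ) = 75·(1.01 − j0.15)/(0.991 + j0.15)

Z_L ≈ 73 − j22.4 Ω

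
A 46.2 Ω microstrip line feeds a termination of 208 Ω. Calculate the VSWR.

Γ = (208 − 46.2)/(208 + 46.2) = 0.637
VSWR = (1 + 0.637)/(1 − 0.637)

VSWR ≈ 4.5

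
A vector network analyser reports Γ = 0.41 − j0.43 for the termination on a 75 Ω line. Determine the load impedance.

Z_L = Z_0·(1 + Γ)/(1 − Γ) = 75·(1.41 − j0.43)/(0.59 + j0.43)

Z_L ≈ 91 − j121 Ω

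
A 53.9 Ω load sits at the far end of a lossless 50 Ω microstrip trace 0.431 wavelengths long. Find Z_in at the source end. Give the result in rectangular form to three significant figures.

Z_in ≈ 52.4 + j3 Ω

βl = 2π × 0.431 = 155°
tan(βl) = tan(155°) = -0.463
Z_in = Z_0·(Z_L + jZ_0·tanβl)/(Z_0 + jZ_L·tanβl)
     = 50·(53.9 − j23.1)/(50 − j25)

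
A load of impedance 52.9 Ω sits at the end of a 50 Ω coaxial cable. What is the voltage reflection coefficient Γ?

Γ = 0.0282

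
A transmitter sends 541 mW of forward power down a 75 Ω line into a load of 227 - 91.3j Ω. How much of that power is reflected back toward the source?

P_reflected ≈ 171 mW

|Γ| = |(152 − j91.3)/(302 − j91.3)| = 0.562
|Γ|² = 0.316
P_refl = |Γ|²·P_inc = 171 mW, P_del = (1 − |Γ|²)·P_inc = 370 mW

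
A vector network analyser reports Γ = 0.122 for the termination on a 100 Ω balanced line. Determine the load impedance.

Z_L ≈ 128 Ω

Z_L = Z_0·(1 + Γ)/(1 − Γ) = 100·(1.12)/(0.878)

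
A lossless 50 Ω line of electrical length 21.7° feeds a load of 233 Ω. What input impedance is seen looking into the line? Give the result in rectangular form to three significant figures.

tan(βl) = tan(21.7°) = 0.398
Z_in = Z_0·(Z_L + jZ_0·tanβl)/(Z_0 + jZ_L·tanβl)
     = 50·(233 + j19.9)/(50 + j92.7)

Z_in ≈ 60.8 − j92.9 Ω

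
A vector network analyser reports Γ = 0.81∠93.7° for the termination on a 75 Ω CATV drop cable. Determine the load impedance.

Z_L = Z_0·(1 + Γ)/(1 − Γ) = 75·(0.948 + j0.808)/(1.05 − j0.808)

Z_L ≈ 14.6 + j68.9 Ω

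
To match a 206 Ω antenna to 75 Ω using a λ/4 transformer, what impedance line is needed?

Z_qwt ≈ 124 Ω

Z_qwt = √(Z_0·R_L) = √(75 × 206) = √15450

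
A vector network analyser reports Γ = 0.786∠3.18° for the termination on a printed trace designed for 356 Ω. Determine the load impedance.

Z_L ≈ 2820 + j644 Ω

Z_L = Z_0·(1 + Γ)/(1 − Γ) = 356·(1.78 + j0.0436)/(0.215 − j0.0436)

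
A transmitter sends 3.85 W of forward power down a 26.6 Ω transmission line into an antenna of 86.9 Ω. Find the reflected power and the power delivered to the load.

Γ = (86.9 − 26.6)/(86.9 + 26.6) = 0.531
|Γ|² = 0.282
P_refl = |Γ|²·P_inc = 1.09 W, P_del = (1 − |Γ|²)·P_inc = 2.76 W

P_reflected ≈ 1.09 W; P_delivered ≈ 2.76 W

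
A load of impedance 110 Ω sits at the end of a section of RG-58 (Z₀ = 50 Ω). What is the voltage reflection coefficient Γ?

Γ = 0.375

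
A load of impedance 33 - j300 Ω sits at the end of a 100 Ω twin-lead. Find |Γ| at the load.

Γ = (Z_L − Z_0)/(Z_L + Z_0) = (-67 − j300)/(133 − j300)
|Γ| = 307/328

|Γ| ≈ 0.937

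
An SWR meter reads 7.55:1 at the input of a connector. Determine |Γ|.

|Γ| ≈ 0.766

|Γ| = (S − 1)/(S + 1) = (7.55 − 1)/(7.55 + 1) = 6.55/8.55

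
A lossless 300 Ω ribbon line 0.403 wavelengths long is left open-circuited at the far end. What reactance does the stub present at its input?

X_in ≈ 430 Ω (inductive)

βl = 2π × 0.403 = 145°
tan(βl) = -0.698
For an open-circuited stub, Z_in = −jZ_0·cot(βl) = −jZ_0/tan(βl)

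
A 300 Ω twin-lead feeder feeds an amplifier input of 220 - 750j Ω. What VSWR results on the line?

VSWR ≈ 10.5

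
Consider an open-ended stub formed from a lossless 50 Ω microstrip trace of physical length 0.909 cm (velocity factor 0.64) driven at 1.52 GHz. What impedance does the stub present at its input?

Z_in ≈ −j103 Ω

λ = v/f = 0.64·c / 1.52 GHz = 0.126 m
βl = 2π·l/λ = 2π × 0.072 = 25.9°
tan(βl) = 0.486
For an open-ended stub, Z_in = −jZ_0·cot(βl) = −jZ_0/tan(βl)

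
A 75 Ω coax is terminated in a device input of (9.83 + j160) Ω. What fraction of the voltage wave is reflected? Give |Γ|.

|Γ| ≈ 0.954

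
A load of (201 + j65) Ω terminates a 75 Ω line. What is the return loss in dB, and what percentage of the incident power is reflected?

Γ = (126 + j65)/(276 + j65), |Γ| = 0.5
RL = −20·log₁₀(0.5) = 6.02 dB
P_refl/P_inc = |Γ|² = 0.25

RL ≈ 6.02 dB; 25% of incident power reflected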